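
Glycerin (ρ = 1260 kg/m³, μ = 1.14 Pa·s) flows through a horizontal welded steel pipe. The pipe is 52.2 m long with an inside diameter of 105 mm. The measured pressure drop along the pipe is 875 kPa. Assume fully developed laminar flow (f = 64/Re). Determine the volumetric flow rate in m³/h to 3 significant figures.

Q ≈ 158 m³/h

For laminar flow, f = 64/Re with Re = ρVD/μ, so Darcy-Weisbach reduces to ΔP = 32μLV/D². Solving for V: V = ΔP·D²/(32μL) = 8.75e+05·(0.105)²/(32·1.14·52.2) = 5.066 m/s.
Check: Re = ρVD/μ = 1260·5.066·0.105/1.14 = 587.9 < 2300, so the laminar assumption holds.
Q = V·A = 5.066·(π/4·0.105²) = 0.04387 m³/s = 158 m³/h.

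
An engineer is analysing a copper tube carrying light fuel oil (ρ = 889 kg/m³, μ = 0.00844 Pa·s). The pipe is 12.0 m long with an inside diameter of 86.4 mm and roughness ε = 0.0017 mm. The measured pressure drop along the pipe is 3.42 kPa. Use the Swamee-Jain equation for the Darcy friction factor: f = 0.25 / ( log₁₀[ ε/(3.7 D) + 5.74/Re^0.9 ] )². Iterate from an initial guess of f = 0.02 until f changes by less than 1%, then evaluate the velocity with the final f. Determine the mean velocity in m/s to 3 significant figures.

Rearranging Darcy-Weisbach: V = √(2·ΔP·D/(f·L·ρ)). With ε/D = 1.7e-06/0.0864 = 1.97e-05, iterate starting from f = 0.02:
  f = 0.02 → V = √(2·3420·0.0864/(0.02·12·889)) = 1.664 m/s; Re = ρVD/μ = 1.515e+04; f → 0.02776
  f = 0.02776 → V = 1.413 m/s; Re = 1.286e+04; f → 0.02898
  f = 0.02898 → V = 1.383 m/s; Re = 1.258e+04; f → 0.02914
Converged (Δf/f < 1%). With the final f = 0.02914: V = √(2·3420·0.0864/(0.02914·12·889)) = 1.379 m/s.

V ≈ 1.38 m/s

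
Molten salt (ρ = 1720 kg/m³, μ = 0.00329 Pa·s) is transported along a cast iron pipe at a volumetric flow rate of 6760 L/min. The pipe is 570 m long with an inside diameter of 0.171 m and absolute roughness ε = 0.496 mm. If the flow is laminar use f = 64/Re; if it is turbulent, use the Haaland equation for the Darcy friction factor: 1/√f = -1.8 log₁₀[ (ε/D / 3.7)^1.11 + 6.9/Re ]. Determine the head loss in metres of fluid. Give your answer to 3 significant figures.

h_f ≈ 107 m

Q = 6760 L/min = 6760/60000 = 0.1127 m³/s.
Cross-sectional area A = πD²/4 = π(0.171)²/4 = 0.02297 m²; mean velocity V = Q/A = 0.1127/0.02297 = 4.906 m/s.
Reynolds number Re = ρVD/μ = 1720 · 4.906 · 0.171 / 0.00329 = 4.386e+05.
Re > 4000 → turbulent. Relative roughness ε/D = 0.000496/0.171 = 0.0029. Haaland: 1/√f = -1.8 log₁₀[(0.0029/3.7)^1.11 + 6.9/4.386e+05] = -1.8 log₁₀[0.000357 + 1.57e-05] = 6.172, so f = 0.02626.
Darcy-Weisbach: ΔP = f(L/D)(ρV²/2) = 0.02626·(570/0.171)·(1720·4.906²/2) = 0.02626·3333·2.07e+04 = 1.811e+06 Pa.
Head loss h_f = ΔP/(ρg) = 1.811e+06/(1720·9.81) = 107 m.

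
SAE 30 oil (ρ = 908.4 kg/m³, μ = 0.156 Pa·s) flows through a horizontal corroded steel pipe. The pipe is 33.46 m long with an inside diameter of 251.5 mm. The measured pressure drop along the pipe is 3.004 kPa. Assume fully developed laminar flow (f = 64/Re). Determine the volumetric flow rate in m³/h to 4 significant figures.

For laminar flow, f = 64/Re with Re = ρVD/μ, so Darcy-Weisbach reduces to ΔP = 32μLV/D². Solving for V: V = ΔP·D²/(32μL) = 3004·(0.2515)²/(32·0.156·33.46) = 1.138 m/s.
Check: Re = ρVD/μ = 908.4·1.138·0.2515/0.156 = 1666 < 2300, so the laminar assumption holds.
Q = V·A = 1.138·(π/4·0.2515²) = 0.05651 m³/s = 203.4 m³/h.

Q ≈ 203.4 m³/h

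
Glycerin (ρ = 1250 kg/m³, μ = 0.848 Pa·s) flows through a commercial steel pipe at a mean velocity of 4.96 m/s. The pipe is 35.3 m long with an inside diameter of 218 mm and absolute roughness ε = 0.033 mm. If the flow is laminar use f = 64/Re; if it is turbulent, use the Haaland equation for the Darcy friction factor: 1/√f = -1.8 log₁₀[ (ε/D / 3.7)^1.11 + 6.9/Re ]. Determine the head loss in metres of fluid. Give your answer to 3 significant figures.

Reynolds number Re = ρVD/μ = 1250 · 4.96 · 0.218 / 0.848 = 1594.
Re < 2300 → laminar flow, so f = 64/Re = 64/1594 = 0.04015 (the turbulent correlation is not needed).
Darcy-Weisbach: ΔP = f(L/D)(ρV²/2) = 0.04015·(35.3/0.218)·(1250·4.96²/2) = 0.04015·161.9·1.538e+04 = 9.997e+04 Pa.
Head loss h_f = ΔP/(ρg) = 9.997e+04/(1250·9.81) = 8.15 m.

h_f ≈ 8.15 m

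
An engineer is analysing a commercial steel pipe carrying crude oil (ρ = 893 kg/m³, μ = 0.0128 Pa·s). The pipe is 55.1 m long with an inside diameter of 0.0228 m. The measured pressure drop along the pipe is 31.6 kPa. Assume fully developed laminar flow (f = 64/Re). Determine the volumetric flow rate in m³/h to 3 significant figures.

Q ≈ 1.07 m³/h

For laminar flow, f = 64/Re with Re = ρVD/μ, so Darcy-Weisbach reduces to ΔP = 32μLV/D². Solving for V: V = ΔP·D²/(32μL) = 3.16e+04·(0.0228)²/(32·0.0128·55.1) = 0.7279 m/s.
Check: Re = ρVD/μ = 893·0.7279·0.0228/0.0128 = 1158 < 2300, so the laminar assumption holds.
Q = V·A = 0.7279·(π/4·0.0228²) = 0.0002972 m³/s = 1.07 m³/h.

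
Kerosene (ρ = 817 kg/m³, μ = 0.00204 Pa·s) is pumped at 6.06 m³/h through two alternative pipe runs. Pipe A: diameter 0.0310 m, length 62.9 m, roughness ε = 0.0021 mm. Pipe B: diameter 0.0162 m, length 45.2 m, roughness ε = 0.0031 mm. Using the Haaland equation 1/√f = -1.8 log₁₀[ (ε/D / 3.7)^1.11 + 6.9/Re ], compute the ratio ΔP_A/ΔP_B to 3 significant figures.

Pipe A: V = Q/A = 0.001683/0.0007548 = 2.23 m/s; Re = 2.769e+04; ε/D = 6.77e-05; Haaland → f = 0.0239; ΔP_A = f(L/D)(ρV²/2) = 9.852e+04 Pa.
Pipe B: V = Q/A = 0.001683/0.0002061 = 8.167 m/s; Re = 5.299e+04; ε/D = 0.000191; Haaland → f = 0.02103; ΔP_B = f(L/D)(ρV²/2) = 1.599e+06 Pa.
ΔP_A/ΔP_B = 9.852e+04/1.599e+06 = 0.0616.

ΔP_A/ΔP_B ≈ 0.0616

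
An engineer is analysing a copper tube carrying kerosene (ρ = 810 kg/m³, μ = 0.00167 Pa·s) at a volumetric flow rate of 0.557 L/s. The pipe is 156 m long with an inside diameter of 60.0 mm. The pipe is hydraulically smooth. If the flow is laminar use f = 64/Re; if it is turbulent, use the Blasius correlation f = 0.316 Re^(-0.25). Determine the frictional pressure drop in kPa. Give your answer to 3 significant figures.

Q = 0.557 L/s = 0.557/1000 = 0.000557 m³/s.
Cross-sectional area A = πD²/4 = π(0.06)²/4 = 0.002827 m²; mean velocity V = Q/A = 0.000557/0.002827 = 0.197 m/s.
Reynolds number Re = ρVD/μ = 810 · 0.197 · 0.06 / 0.00167 = 5733.
Re > 4000 → turbulent. Smooth-pipe (Blasius): f = 0.316 Re^(-0.25) = 0.316/(5733)^0.25 = 0.03632.
Darcy-Weisbach: ΔP = f(L/D)(ρV²/2) = 0.03632·(156/0.06)·(810·0.197²/2) = 0.03632·2600·15.72 = 1484 Pa.
ΔP = 1484 Pa = 1.48 kPa.

ΔP ≈ 1.48 kPa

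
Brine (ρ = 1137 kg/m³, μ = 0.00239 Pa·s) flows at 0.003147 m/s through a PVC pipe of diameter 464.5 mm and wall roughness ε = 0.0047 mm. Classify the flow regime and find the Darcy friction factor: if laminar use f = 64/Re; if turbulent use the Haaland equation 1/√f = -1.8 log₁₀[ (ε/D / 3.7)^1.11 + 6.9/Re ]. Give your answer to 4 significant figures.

Re = ρVD/μ = 1137·0.003147·0.4645/0.00239 = 695.4.
Re < 2300 → laminar, so f = 64/Re = 0.09203 (roughness is irrelevant in laminar flow).

f ≈ 0.09203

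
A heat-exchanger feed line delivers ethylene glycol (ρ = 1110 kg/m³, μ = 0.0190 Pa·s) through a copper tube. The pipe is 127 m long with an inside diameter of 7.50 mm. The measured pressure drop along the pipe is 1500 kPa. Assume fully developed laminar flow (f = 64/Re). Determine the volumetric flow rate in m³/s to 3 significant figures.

Q ≈ 4.83×10^-5 m³/s

For laminar flow, f = 64/Re with Re = ρVD/μ, so Darcy-Weisbach reduces to ΔP = 32μLV/D². Solving for V: V = ΔP·D²/(32μL) = 1.5e+06·(0.0075)²/(32·0.019·127) = 1.093 m/s.
Check: Re = ρVD/μ = 1110·1.093·0.0075/0.019 = 478.8 < 2300, so the laminar assumption holds.
Q = V·A = 1.093·(π/4·0.0075²) = 4.827e-05 m³/s = 4.83×10^-5 m³/s.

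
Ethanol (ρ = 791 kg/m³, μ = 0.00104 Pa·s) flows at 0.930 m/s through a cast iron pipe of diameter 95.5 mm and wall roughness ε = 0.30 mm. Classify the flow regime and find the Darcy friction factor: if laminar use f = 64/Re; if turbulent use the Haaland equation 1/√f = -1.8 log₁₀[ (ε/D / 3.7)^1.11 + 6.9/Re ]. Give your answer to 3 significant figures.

f ≈ 0.0282

Re = ρVD/μ = 791·0.93·0.0955/0.00104 = 6.755e+04.
Re > 4000 → turbulent. ε/D = 0.0003/0.0955 = 0.00314; Haaland: 1/√f = -1.8 log₁₀[0.00039 + 0.000102] = 5.954, so f = 0.02821.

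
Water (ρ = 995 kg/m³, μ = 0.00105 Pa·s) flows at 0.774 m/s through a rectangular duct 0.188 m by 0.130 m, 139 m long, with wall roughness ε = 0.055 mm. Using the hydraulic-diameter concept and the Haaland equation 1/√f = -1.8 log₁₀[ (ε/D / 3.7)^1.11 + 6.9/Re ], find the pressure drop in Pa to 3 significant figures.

Hydraulic diameter D_h = 4A/P = 4·(0.188·0.13)/(2·(0.188+0.13)) = 0.09776/0.636 = 0.1537 m.
Re = ρVD_h/μ = 995·0.774·0.1537/0.00105 = 1.127e+05.
ε/D_h = 5.5e-05/0.1537 = 0.000358; Haaland gives 1/√f = -1.8 log₁₀[3.5e-05+6.12e-05] = 7.23, so f = 0.01913.
ΔP = f(L/D_h)(ρV²/2) = 0.01913·139/0.1537·298 = 5155 Pa.

ΔP ≈ 5160 Pa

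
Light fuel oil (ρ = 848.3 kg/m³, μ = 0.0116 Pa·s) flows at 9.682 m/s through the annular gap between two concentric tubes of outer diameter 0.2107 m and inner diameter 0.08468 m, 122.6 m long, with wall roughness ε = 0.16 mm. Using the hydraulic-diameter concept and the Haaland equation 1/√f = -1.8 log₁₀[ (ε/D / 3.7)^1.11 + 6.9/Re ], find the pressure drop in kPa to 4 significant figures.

ΔP ≈ 892.4 kPa

Hydraulic diameter D_h = 4A/P = D_o - D_i = 0.2107 - 0.08468 = 0.126 m.
Re = ρVD_h/μ = 848.3·9.682·0.126/0.0116 = 8.923e+04.
ε/D_h = 0.00016/0.126 = 0.00127; Haaland gives 1/√f = -1.8 log₁₀[0.000143+7.73e-05] = 6.584, so f = 0.02307.
ΔP = f(L/D_h)(ρV²/2) = 0.02307·122.6/0.126·3.976e+04 = 8.924e+05 Pa.
ΔP = 892.4 kPa.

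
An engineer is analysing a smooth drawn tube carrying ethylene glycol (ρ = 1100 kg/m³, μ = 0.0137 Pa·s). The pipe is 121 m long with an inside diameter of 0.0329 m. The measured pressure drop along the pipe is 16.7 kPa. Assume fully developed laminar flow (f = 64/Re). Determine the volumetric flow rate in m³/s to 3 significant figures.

Q ≈ 2.90×10^-4 m³/s

For laminar flow, f = 64/Re with Re = ρVD/μ, so Darcy-Weisbach reduces to ΔP = 32μLV/D². Solving for V: V = ΔP·D²/(32μL) = 1.67e+04·(0.0329)²/(32·0.0137·121) = 0.3408 m/s.
Check: Re = ρVD/μ = 1100·0.3408·0.0329/0.0137 = 900.2 < 2300, so the laminar assumption holds.
Q = V·A = 0.3408·(π/4·0.0329²) = 0.0002897 m³/s = 2.90×10^-4 m³/s.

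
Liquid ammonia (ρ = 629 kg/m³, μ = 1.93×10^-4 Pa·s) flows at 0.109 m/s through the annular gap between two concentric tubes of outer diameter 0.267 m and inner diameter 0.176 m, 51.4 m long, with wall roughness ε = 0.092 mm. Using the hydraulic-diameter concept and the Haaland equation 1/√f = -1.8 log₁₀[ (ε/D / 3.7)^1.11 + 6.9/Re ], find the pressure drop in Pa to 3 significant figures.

ΔP ≈ 53.5 Pa

Hydraulic diameter D_h = 4A/P = D_o - D_i = 0.267 - 0.176 = 0.091 m.
Re = ρVD_h/μ = 629·0.109·0.091/0.000193 = 3.233e+04.
ε/D_h = 9.2e-05/0.091 = 0.00101; Haaland gives 1/√f = -1.8 log₁₀[0.000111+0.000213] = 6.28, so f = 0.02535.
ΔP = f(L/D_h)(ρV²/2) = 0.02535·51.4/0.091·3.737 = 53.51 Pa.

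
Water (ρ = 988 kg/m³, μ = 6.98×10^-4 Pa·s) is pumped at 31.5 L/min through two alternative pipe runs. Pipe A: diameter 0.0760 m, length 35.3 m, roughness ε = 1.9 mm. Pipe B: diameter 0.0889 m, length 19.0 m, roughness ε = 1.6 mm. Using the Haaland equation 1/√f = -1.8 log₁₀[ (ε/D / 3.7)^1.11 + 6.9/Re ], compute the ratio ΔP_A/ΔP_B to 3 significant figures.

ΔP_A/ΔP_B ≈ 4.51

Pipe A: V = Q/A = 0.000525/0.004536 = 0.1157 m/s; Re = 1.245e+04; ε/D = 0.025; Haaland → f = 0.05583; ΔP_A = f(L/D)(ρV²/2) = 171.6 Pa.
Pipe B: V = Q/A = 0.000525/0.006207 = 0.08458 m/s; Re = 1.064e+04; ε/D = 0.018; Haaland → f = 0.05042; ΔP_B = f(L/D)(ρV²/2) = 38.08 Pa.
ΔP_A/ΔP_B = 171.6/38.08 = 4.51.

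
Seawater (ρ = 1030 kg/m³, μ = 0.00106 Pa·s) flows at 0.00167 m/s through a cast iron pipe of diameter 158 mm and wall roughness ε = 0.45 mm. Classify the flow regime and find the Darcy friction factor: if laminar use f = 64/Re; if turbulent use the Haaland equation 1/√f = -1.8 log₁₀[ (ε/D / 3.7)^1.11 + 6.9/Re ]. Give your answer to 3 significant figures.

Re = ρVD/μ = 1030·0.00167·0.158/0.00106 = 256.4.
Re < 2300 → laminar, so f = 64/Re = 0.2496 (roughness is irrelevant in laminar flow).

f ≈ 0.250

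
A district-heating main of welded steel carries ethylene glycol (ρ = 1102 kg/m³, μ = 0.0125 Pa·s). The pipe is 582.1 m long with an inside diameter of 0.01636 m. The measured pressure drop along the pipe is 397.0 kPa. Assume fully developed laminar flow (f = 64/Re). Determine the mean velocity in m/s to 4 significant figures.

For laminar flow, f = 64/Re with Re = ρVD/μ, so Darcy-Weisbach reduces to ΔP = 32μLV/D². Solving for V: V = ΔP·D²/(32μL) = 3.97e+05·(0.01636)²/(32·0.0125·582.1) = 0.4564 m/s.
Check: Re = ρVD/μ = 1102·0.4564·0.01636/0.0125 = 658.2 < 2300, so the laminar assumption holds.

V ≈ 0.4564 m/s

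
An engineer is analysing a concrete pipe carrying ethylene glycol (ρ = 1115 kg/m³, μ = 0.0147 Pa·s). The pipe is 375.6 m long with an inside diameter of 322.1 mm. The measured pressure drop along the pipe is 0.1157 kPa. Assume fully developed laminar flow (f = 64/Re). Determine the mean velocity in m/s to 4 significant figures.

For laminar flow, f = 64/Re with Re = ρVD/μ, so Darcy-Weisbach reduces to ΔP = 32μLV/D². Solving for V: V = ΔP·D²/(32μL) = 115.7·(0.3221)²/(32·0.0147·375.6) = 0.06794 m/s.
Check: Re = ρVD/μ = 1115·0.06794·0.3221/0.0147 = 1660 < 2300, so the laminar assumption holds.

V ≈ 0.06794 m/s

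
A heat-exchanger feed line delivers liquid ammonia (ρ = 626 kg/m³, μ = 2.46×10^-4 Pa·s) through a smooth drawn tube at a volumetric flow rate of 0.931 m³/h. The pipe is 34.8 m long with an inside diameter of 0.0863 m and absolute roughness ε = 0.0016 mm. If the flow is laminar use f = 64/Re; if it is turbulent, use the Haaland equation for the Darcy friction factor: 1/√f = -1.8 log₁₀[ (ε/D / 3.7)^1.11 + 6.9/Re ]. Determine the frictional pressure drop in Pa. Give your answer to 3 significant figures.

Q = 0.931 m³/h = 0.931/3600 = 0.0002586 m³/s.
Cross-sectional area A = πD²/4 = π(0.0863)²/4 = 0.005849 m²; mean velocity V = Q/A = 0.0002586/0.005849 = 0.04421 m/s.
Reynolds number Re = ρVD/μ = 626 · 0.04421 · 0.0863 / 0.000246 = 9709.
Re > 4000 → turbulent. Relative roughness ε/D = 1.6e-06/0.0863 = 1.85e-05. Haaland: 1/√f = -1.8 log₁₀[(1.85e-05/3.7)^1.11 + 6.9/9709] = -1.8 log₁₀[1.31e-06 + 0.000711] = 5.666, so f = 0.03115.
Darcy-Weisbach: ΔP = f(L/D)(ρV²/2) = 0.03115·(34.8/0.0863)·(626·0.04421²/2) = 0.03115·403.2·0.6118 = 7.686 Pa.

ΔP ≈ 7.69 Pa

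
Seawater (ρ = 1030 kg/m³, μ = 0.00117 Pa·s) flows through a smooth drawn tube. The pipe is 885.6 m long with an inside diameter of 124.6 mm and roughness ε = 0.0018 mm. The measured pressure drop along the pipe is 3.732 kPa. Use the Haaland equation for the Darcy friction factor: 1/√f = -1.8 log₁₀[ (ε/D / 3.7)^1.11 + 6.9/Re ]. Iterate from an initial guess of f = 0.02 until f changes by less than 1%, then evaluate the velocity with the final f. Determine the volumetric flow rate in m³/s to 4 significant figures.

Q ≈ 0.002456 m³/s

Rearranging Darcy-Weisbach: V = √(2·ΔP·D/(f·L·ρ)). With ε/D = 1.8e-06/0.1246 = 1.44e-05, iterate starting from f = 0.02:
  f = 0.02 → V = √(2·3732·0.1246/(0.02·885.6·1030)) = 0.2258 m/s; Re = ρVD/μ = 2.477e+04; f → 0.02444
  f = 0.02444 → V = 0.2042 m/s; Re = 2.24e+04; f → 0.02505
  f = 0.02505 → V = 0.2017 m/s; Re = 2.213e+04; f → 0.02513
Converged (Δf/f < 1%). With the final f = 0.02513: V = √(2·3732·0.1246/(0.02513·885.6·1030)) = 0.2014 m/s.
Q = V·A = 0.2014·(π/4·0.1246²) = 0.002456 m³/s = 0.002456 m³/s.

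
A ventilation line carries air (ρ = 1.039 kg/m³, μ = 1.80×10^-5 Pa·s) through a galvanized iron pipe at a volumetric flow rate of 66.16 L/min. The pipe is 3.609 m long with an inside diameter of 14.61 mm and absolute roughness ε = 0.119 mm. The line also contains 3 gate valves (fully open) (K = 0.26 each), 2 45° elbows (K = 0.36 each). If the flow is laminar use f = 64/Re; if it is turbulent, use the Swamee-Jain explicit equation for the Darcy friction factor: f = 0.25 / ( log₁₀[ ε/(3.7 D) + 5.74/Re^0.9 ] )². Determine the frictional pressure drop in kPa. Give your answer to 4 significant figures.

Q = 66.16 L/min = 66.16/60000 = 0.001103 m³/s.
Cross-sectional area A = πD²/4 = π(0.01461)²/4 = 0.0001676 m²; mean velocity V = Q/A = 0.001103/0.0001676 = 6.577 m/s.
Reynolds number Re = ρVD/μ = 1.039 · 6.577 · 0.01461 / 1.8e-05 = 5547.
Re > 4000 → turbulent. Relative roughness ε/D = 0.000119/0.01461 = 0.00815. Swamee-Jain: f = 0.25/(log₁₀[0.00815/3.7 + 5.74/5547^0.9])² = 0.25/(log₁₀[0.0022 + 0.00245])² = 0.25/(-2.332)² = 0.04596.
Total minor-loss coefficient ΣK = 3·0.26 + 2·0.36 = 1.5.
ΔP = [f·L/D + ΣK]·(ρV²/2) = [0.04596·3.609/0.01461 + 1.5]·(1.039·6.577²/2) = [11.35 + 1.5]·22.47 = 288.9 Pa.
ΔP = 288.9 Pa = 0.2889 kPa.

ΔP ≈ 0.2889 kPa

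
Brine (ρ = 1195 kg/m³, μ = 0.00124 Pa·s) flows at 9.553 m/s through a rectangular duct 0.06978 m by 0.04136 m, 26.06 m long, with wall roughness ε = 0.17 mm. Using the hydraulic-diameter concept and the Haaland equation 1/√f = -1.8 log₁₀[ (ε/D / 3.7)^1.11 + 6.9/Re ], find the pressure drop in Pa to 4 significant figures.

Hydraulic diameter D_h = 4A/P = 4·(0.06978·0.04136)/(2·(0.06978+0.04136)) = 0.01154/0.2223 = 0.05194 m.
Re = ρVD_h/μ = 1195·9.553·0.05194/0.00124 = 4.781e+05.
ε/D_h = 0.00017/0.05194 = 0.00327; Haaland gives 1/√f = -1.8 log₁₀[0.000408+1.44e-05] = 6.073, so f = 0.02711.
ΔP = f(L/D_h)(ρV²/2) = 0.02711·26.06/0.05194·5.453e+04 = 7.418e+05 Pa.

ΔP ≈ 741800 Pa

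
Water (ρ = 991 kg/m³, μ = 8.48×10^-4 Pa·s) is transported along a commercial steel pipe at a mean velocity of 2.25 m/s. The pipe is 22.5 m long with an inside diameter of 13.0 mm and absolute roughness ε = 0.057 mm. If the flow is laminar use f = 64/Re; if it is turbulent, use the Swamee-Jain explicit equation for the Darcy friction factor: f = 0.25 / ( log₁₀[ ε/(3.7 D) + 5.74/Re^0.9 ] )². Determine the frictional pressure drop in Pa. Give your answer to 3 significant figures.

ΔP ≈ 141000 Pa

Reynolds number Re = ρVD/μ = 991 · 2.25 · 0.013 / 0.000848 = 3.418e+04.
Re > 4000 → turbulent. Relative roughness ε/D = 5.7e-05/0.013 = 0.00438. Swamee-Jain: f = 0.25/(log₁₀[0.00438/3.7 + 5.74/3.418e+04^0.9])² = 0.25/(log₁₀[0.00119 + 0.000477])² = 0.25/(-2.779)² = 0.03236.
Darcy-Weisbach: ΔP = f(L/D)(ρV²/2) = 0.03236·(22.5/0.013)·(991·2.25²/2) = 0.03236·1731·2508 = 1.405e+05 Pa.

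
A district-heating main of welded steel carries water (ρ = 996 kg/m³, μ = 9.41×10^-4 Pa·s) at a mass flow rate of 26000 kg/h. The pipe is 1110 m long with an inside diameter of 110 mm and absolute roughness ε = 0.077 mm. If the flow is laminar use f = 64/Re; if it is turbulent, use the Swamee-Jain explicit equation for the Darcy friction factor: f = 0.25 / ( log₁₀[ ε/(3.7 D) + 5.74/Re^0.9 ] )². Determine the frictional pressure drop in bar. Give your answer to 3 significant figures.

ΔP ≈ 0.630 bar

ṁ = 26000 kg/h = 26000/3600 = 7.222 kg/s.
A = πD²/4 = π(0.11)²/4 = 0.009503 m²; mean velocity V = ṁ/(ρA) = 7.222/(996 · 0.009503) = 0.763 m/s.
Reynolds number Re = ρVD/μ = 996 · 0.763 · 0.11 / 0.000941 = 8.884e+04.
Re > 4000 → turbulent. Relative roughness ε/D = 7.7e-05/0.11 = 0.0007. Swamee-Jain: f = 0.25/(log₁₀[0.0007/3.7 + 5.74/8.884e+04^0.9])² = 0.25/(log₁₀[0.000189 + 0.000202])² = 0.25/(-3.408)² = 0.02153.
Darcy-Weisbach: ΔP = f(L/D)(ρV²/2) = 0.02153·(1110/0.11)·(996·0.763²/2) = 0.02153·1.009e+04·289.9 = 6.299e+04 Pa.
ΔP = 6.299e+04 Pa = 0.630 bar.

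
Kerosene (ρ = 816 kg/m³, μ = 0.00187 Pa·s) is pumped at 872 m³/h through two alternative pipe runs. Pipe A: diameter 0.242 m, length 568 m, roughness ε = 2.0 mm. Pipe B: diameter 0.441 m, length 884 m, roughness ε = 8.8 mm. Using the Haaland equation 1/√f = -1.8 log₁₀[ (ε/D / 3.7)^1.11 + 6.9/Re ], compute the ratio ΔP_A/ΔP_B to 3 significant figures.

ΔP_A/ΔP_B ≈ 9.46

Pipe A: V = Q/A = 0.2422/0.046 = 5.266 m/s; Re = 5.561e+05; ε/D = 0.00826; Haaland → f = 0.03576; ΔP_A = f(L/D)(ρV²/2) = 9.496e+05 Pa.
Pipe B: V = Q/A = 0.2422/0.1527 = 1.586 m/s; Re = 3.052e+05; ε/D = 0.02; Haaland → f = 0.04882; ΔP_B = f(L/D)(ρV²/2) = 1.004e+05 Pa.
ΔP_A/ΔP_B = 9.496e+05/1.004e+05 = 9.46.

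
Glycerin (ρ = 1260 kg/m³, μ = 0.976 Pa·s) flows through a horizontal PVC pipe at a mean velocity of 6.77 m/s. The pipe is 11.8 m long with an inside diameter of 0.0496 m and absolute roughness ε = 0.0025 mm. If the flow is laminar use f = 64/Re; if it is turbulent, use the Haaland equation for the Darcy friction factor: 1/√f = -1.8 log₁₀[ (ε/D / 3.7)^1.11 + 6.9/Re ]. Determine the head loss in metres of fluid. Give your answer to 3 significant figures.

h_f ≈ 82.0 m

Reynolds number Re = ρVD/μ = 1260 · 6.77 · 0.0496 / 0.976 = 433.5.
Re < 2300 → laminar flow, so f = 64/Re = 64/433.5 = 0.1476 (the turbulent correlation is not needed).
Darcy-Weisbach: ΔP = f(L/D)(ρV²/2) = 0.1476·(11.8/0.0496)·(1260·6.77²/2) = 0.1476·237.9·2.887e+04 = 1.014e+06 Pa.
Head loss h_f = ΔP/(ρg) = 1.014e+06/(1260·9.81) = 82.0 m.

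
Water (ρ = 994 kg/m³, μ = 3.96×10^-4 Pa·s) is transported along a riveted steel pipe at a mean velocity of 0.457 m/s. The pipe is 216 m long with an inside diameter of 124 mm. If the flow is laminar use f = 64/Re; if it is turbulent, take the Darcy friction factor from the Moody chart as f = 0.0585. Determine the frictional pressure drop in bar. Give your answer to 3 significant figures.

Reynolds number Re = ρVD/μ = 994 · 0.457 · 0.124 / 0.000396 = 1.422e+05.
Re > 4000 → turbulent; use the Moody-chart value f = 0.0585.
Darcy-Weisbach: ΔP = f(L/D)(ρV²/2) = 0.0585·(216/0.124)·(994·0.457²/2) = 0.0585·1742·103.8 = 1.058e+04 Pa.
ΔP = 1.058e+04 Pa = 0.106 bar.

ΔP ≈ 0.106 bar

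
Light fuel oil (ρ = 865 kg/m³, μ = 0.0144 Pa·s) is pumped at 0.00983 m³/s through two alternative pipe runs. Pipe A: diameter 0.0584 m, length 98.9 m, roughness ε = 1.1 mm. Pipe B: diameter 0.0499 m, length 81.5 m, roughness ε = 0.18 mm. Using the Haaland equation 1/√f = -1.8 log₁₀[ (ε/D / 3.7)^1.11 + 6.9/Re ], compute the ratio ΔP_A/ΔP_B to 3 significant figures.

ΔP_A/ΔP_B ≈ 0.837

Pipe A: V = Q/A = 0.00983/0.002679 = 3.67 m/s; Re = 1.287e+04; ε/D = 0.0188; Haaland → f = 0.05057; ΔP_A = f(L/D)(ρV²/2) = 4.988e+05 Pa.
Pipe B: V = Q/A = 0.00983/0.001956 = 5.026 m/s; Re = 1.507e+04; ε/D = 0.00361; Haaland → f = 0.0334; ΔP_B = f(L/D)(ρV²/2) = 5.962e+05 Pa.
ΔP_A/ΔP_B = 4.988e+05/5.962e+05 = 0.837.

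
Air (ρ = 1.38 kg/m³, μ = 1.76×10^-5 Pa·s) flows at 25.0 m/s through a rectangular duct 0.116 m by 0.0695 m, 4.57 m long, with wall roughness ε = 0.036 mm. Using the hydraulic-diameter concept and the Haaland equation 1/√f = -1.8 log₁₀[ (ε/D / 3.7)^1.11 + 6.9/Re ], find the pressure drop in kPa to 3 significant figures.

ΔP ≈ 0.419 kPa

Hydraulic diameter D_h = 4A/P = 4·(0.116·0.0695)/(2·(0.116+0.0695)) = 0.03225/0.371 = 0.08692 m.
Re = ρVD_h/μ = 1.38·25·0.08692/1.76e-05 = 1.704e+05.
ε/D_h = 3.6e-05/0.08692 = 0.000414; Haaland gives 1/√f = -1.8 log₁₀[4.11e-05+4.05e-05] = 7.359, so f = 0.01847.
ΔP = f(L/D_h)(ρV²/2) = 0.01847·4.57/0.08692·431.2 = 418.7 Pa.
ΔP = 0.419 kPa.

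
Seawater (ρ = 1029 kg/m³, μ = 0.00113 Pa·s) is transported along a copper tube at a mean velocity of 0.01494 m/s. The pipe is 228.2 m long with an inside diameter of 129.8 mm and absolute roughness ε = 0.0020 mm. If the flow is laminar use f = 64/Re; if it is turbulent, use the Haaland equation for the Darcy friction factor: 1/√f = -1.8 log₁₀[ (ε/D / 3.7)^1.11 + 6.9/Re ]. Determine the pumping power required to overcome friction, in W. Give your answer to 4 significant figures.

P ≈ 0.001447 W

Reynolds number Re = ρVD/μ = 1029 · 0.01494 · 0.1298 / 0.00113 = 1766.
Re < 2300 → laminar flow, so f = 64/Re = 64/1766 = 0.03624 (the turbulent correlation is not needed).
Darcy-Weisbach: ΔP = f(L/D)(ρV²/2) = 0.03624·(228.2/0.1298)·(1029·0.01494²/2) = 0.03624·1758·0.1148 = 7.317 Pa.
Q = V·A = 0.01494·0.01323 = 0.0001977 m³/s.
Pumping power P = QΔP = 0.0001977·7.317 = 0.0014466 W = 0.001447 W.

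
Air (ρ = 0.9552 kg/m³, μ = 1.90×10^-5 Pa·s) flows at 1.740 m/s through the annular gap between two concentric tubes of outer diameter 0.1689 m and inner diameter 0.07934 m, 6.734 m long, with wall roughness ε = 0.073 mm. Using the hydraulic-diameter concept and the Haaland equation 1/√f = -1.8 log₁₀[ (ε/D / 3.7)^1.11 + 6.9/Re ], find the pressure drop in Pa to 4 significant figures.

ΔP ≈ 3.694 Pa

Hydraulic diameter D_h = 4A/P = D_o - D_i = 0.1689 - 0.07934 = 0.08956 m.
Re = ρVD_h/μ = 0.9552·1.74·0.08956/1.9e-05 = 7834.
ε/D_h = 7.3e-05/0.08956 = 0.000815; Haaland gives 1/√f = -1.8 log₁₀[8.72e-05+0.000881] = 5.425, so f = 0.03397.
ΔP = f(L/D_h)(ρV²/2) = 0.03397·6.734/0.08956·1.446 = 3.694 Pa.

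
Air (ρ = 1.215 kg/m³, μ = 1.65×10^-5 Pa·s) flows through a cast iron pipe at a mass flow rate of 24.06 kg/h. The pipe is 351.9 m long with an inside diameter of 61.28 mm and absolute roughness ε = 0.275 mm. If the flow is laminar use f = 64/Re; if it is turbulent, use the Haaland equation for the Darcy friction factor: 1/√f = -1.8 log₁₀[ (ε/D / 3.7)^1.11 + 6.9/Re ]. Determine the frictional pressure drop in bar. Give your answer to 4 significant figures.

ΔP ≈ 0.004598 bar

ṁ = 24.06 kg/h = 24.06/3600 = 0.006683 kg/s.
A = πD²/4 = π(0.06128)²/4 = 0.002949 m²; mean velocity V = ṁ/(ρA) = 0.006683/(1.215 · 0.002949) = 1.865 m/s.
Reynolds number Re = ρVD/μ = 1.215 · 1.865 · 0.06128 / 1.65e-05 = 8416.
Re > 4000 → turbulent. Relative roughness ε/D = 0.000275/0.06128 = 0.00449. Haaland: 1/√f = -1.8 log₁₀[(0.00449/3.7)^1.11 + 6.9/8416] = -1.8 log₁₀[0.000579 + 0.00082] = 5.137, so f = 0.03789.
Darcy-Weisbach: ΔP = f(L/D)(ρV²/2) = 0.03789·(351.9/0.06128)·(1.215·1.865²/2) = 0.03789·5742·2.113 = 459.8 Pa.
ΔP = 459.8 Pa = 0.004598 bar.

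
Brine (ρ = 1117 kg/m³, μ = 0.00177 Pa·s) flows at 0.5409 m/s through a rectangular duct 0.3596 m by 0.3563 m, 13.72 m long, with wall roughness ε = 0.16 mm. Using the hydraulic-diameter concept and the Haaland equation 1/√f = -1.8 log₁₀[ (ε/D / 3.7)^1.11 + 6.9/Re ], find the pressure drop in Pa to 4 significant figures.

Hydraulic diameter D_h = 4A/P = 4·(0.3596·0.3563)/(2·(0.3596+0.3563)) = 0.5125/1.432 = 0.3579 m.
Re = ρVD_h/μ = 1117·0.5409·0.3579/0.00177 = 1.222e+05.
ε/D_h = 0.00016/0.3579 = 0.000447; Haaland gives 1/√f = -1.8 log₁₀[4.48e-05+5.65e-05] = 7.19, so f = 0.01934.
ΔP = f(L/D_h)(ρV²/2) = 0.01934·13.72/0.3579·163.4 = 121.1 Pa.

ΔP ≈ 121.1 Pa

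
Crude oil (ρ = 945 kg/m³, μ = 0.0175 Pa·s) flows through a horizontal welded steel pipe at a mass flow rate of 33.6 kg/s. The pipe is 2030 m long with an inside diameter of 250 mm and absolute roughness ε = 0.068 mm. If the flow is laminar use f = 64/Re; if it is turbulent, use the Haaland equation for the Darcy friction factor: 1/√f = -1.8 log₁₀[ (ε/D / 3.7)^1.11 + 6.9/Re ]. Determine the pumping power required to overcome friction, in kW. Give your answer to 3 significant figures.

P ≈ 2.25 kW

A = πD²/4 = π(0.25)²/4 = 0.04909 m²; mean velocity V = ṁ/(ρA) = 33.6/(945 · 0.04909) = 0.7243 m/s.
Reynolds number Re = ρVD/μ = 945 · 0.7243 · 0.25 / 0.0175 = 9778.
Re > 4000 → turbulent. Relative roughness ε/D = 6.8e-05/0.25 = 0.000272. Haaland: 1/√f = -1.8 log₁₀[(0.000272/3.7)^1.11 + 6.9/9778] = -1.8 log₁₀[2.58e-05 + 0.000706] = 5.644, so f = 0.03139.
Darcy-Weisbach: ΔP = f(L/D)(ρV²/2) = 0.03139·(2030/0.25)·(945·0.7243²/2) = 0.03139·8120·247.9 = 6.318e+04 Pa.
Q = ṁ/ρ = 33.6/945 = 0.03556 m³/s.
Pumping power P = QΔP = 0.03556·6.318e+04 = 2246 W = 2.25 kW.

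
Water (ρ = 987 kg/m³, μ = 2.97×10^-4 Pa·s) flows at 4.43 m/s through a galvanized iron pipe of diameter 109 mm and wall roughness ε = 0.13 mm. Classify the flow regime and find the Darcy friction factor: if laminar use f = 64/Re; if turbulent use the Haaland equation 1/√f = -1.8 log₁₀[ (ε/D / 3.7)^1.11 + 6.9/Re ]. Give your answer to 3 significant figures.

Re = ρVD/μ = 987·4.43·0.109/0.000297 = 1.605e+06.
Re > 4000 → turbulent. ε/D = 0.00013/0.109 = 0.00119; Haaland: 1/√f = -1.8 log₁₀[0.000133 + 4.3e-06] = 6.952, so f = 0.02069.

f ≈ 0.0207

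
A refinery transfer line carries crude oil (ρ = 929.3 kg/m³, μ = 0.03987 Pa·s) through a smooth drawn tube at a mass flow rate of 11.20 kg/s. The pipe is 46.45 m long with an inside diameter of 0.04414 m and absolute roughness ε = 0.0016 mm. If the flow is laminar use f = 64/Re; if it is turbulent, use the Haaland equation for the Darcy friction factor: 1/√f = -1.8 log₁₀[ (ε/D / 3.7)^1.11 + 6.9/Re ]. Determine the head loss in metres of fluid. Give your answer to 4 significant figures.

h_f ≈ 109.1 m

A = πD²/4 = π(0.04414)²/4 = 0.00153 m²; mean velocity V = ṁ/(ρA) = 11.2/(929.3 · 0.00153) = 7.876 m/s.
Reynolds number Re = ρVD/μ = 929.3 · 7.876 · 0.04414 / 0.0399 = 8103.
Re > 4000 → turbulent. Relative roughness ε/D = 1.6e-06/0.04414 = 3.62e-05. Haaland: 1/√f = -1.8 log₁₀[(3.62e-05/3.7)^1.11 + 6.9/8103] = -1.8 log₁₀[2.75e-06 + 0.000852] = 5.523, so f = 0.03278.
Darcy-Weisbach: ΔP = f(L/D)(ρV²/2) = 0.03278·(46.45/0.04414)·(929.3·7.876²/2) = 0.03278·1052·2.882e+04 = 9.943e+05 Pa.
Head loss h_f = ΔP/(ρg) = 9.943e+05/(929.3·9.81) = 109.1 m.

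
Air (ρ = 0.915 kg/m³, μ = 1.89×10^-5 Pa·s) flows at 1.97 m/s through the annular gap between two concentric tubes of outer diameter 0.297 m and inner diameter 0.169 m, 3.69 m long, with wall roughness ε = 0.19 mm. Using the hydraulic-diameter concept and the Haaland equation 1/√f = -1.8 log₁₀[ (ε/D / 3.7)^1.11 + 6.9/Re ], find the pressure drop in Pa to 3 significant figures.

ΔP ≈ 1.61 Pa

Hydraulic diameter D_h = 4A/P = D_o - D_i = 0.297 - 0.169 = 0.128 m.
Re = ρVD_h/μ = 0.915·1.97·0.128/1.89e-05 = 1.221e+04.
ε/D_h = 0.00019/0.128 = 0.00148; Haaland gives 1/√f = -1.8 log₁₀[0.00017+0.000565] = 5.641, so f = 0.03143.
ΔP = f(L/D_h)(ρV²/2) = 0.03143·3.69/0.128·1.776 = 1.609 Pa.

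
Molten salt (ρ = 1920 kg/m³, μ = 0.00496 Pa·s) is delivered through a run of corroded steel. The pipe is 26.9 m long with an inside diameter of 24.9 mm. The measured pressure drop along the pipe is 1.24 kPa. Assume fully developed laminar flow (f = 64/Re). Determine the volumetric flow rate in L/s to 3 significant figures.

Q ≈ 0.0877 L/s

For laminar flow, f = 64/Re with Re = ρVD/μ, so Darcy-Weisbach reduces to ΔP = 32μLV/D². Solving for V: V = ΔP·D²/(32μL) = 1240·(0.0249)²/(32·0.00496·26.9) = 0.1801 m/s.
Check: Re = ρVD/μ = 1920·0.1801·0.0249/0.00496 = 1736 < 2300, so the laminar assumption holds.
Q = V·A = 0.1801·(π/4·0.0249²) = 8.768e-05 m³/s = 0.0877 L/s.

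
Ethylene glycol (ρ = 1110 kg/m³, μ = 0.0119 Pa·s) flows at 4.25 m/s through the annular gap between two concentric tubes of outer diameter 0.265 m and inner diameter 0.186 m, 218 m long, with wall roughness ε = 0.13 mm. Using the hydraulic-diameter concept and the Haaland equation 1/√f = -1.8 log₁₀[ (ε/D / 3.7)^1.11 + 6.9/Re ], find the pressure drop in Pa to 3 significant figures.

Hydraulic diameter D_h = 4A/P = D_o - D_i = 0.265 - 0.186 = 0.079 m.
Re = ρVD_h/μ = 1110·4.25·0.079/0.0119 = 3.132e+04.
ε/D_h = 0.00013/0.079 = 0.00165; Haaland gives 1/√f = -1.8 log₁₀[0.00019+0.00022] = 6.096, so f = 0.02691.
ΔP = f(L/D_h)(ρV²/2) = 0.02691·218/0.079·1.002e+04 = 7.444e+05 Pa.

ΔP ≈ 744000 Pa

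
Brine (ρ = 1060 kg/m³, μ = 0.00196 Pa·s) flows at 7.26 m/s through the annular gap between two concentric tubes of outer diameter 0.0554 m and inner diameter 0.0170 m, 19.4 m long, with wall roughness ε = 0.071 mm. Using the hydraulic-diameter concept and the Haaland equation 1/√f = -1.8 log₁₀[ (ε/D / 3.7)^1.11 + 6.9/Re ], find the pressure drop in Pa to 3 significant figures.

ΔP ≈ 340000 Pa

Hydraulic diameter D_h = 4A/P = D_o - D_i = 0.0554 - 0.017 = 0.0384 m.
Re = ρVD_h/μ = 1060·7.26·0.0384/0.00196 = 1.508e+05.
ε/D_h = 7.1e-05/0.0384 = 0.00185; Haaland gives 1/√f = -1.8 log₁₀[0.000217+4.58e-05] = 6.446, so f = 0.02407.
ΔP = f(L/D_h)(ρV²/2) = 0.02407·19.4/0.0384·2.794e+04 = 3.396e+05 Pa.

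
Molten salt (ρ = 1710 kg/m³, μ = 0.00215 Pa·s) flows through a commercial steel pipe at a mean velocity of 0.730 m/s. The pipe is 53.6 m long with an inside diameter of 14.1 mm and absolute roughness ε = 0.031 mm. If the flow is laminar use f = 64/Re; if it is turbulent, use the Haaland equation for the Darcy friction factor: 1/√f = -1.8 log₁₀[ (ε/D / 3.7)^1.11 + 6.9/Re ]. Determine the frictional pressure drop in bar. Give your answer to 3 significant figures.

Reynolds number Re = ρVD/μ = 1710 · 0.73 · 0.0141 / 0.00215 = 8187.
Re > 4000 → turbulent. Relative roughness ε/D = 3.1e-05/0.0141 = 0.0022. Haaland: 1/√f = -1.8 log₁₀[(0.0022/3.7)^1.11 + 6.9/8187] = -1.8 log₁₀[0.000262 + 0.000843] = 5.322, so f = 0.03531.
Darcy-Weisbach: ΔP = f(L/D)(ρV²/2) = 0.03531·(53.6/0.0141)·(1710·0.73²/2) = 0.03531·3801·455.6 = 6.116e+04 Pa.
ΔP = 6.116e+04 Pa = 0.612 bar.

ΔP ≈ 0.612 bar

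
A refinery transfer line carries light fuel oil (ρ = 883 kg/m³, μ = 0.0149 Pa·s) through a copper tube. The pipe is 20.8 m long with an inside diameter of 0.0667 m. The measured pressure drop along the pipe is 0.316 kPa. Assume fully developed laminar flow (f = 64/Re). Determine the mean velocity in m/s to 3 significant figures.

For laminar flow, f = 64/Re with Re = ρVD/μ, so Darcy-Weisbach reduces to ΔP = 32μLV/D². Solving for V: V = ΔP·D²/(32μL) = 316·(0.0667)²/(32·0.0149·20.8) = 0.1418 m/s.
Check: Re = ρVD/μ = 883·0.1418·0.0667/0.0149 = 560.3 < 2300, so the laminar assumption holds.

V ≈ 0.142 m/s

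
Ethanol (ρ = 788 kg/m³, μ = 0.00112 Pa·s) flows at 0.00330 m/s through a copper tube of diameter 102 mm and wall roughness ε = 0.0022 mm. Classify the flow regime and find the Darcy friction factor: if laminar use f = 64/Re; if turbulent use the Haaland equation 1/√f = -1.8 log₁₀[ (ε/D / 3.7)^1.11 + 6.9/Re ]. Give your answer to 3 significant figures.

Re = ρVD/μ = 788·0.0033·0.102/0.00112 = 236.8.
Re < 2300 → laminar, so f = 64/Re = 0.2702 (roughness is irrelevant in laminar flow).

f ≈ 0.270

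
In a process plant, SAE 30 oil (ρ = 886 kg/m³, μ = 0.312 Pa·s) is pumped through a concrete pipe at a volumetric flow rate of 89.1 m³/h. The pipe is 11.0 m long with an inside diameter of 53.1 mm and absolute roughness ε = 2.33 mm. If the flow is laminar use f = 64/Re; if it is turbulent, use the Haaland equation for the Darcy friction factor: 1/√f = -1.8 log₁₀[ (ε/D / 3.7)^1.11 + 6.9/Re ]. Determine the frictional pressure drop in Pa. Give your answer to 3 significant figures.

ΔP ≈ 435000 Pa

Q = 89.1 m³/h = 89.1/3600 = 0.02475 m³/s.
Cross-sectional area A = πD²/4 = π(0.0531)²/4 = 0.002215 m²; mean velocity V = Q/A = 0.02475/0.002215 = 11.18 m/s.
Reynolds number Re = ρVD/μ = 886 · 11.18 · 0.0531 / 0.312 = 1685.
Re < 2300 → laminar flow, so f = 64/Re = 64/1685 = 0.03798 (the turbulent correlation is not needed).
Darcy-Weisbach: ΔP = f(L/D)(ρV²/2) = 0.03798·(11/0.0531)·(886·11.18²/2) = 0.03798·207.2·5.533e+04 = 4.353e+05 Pa.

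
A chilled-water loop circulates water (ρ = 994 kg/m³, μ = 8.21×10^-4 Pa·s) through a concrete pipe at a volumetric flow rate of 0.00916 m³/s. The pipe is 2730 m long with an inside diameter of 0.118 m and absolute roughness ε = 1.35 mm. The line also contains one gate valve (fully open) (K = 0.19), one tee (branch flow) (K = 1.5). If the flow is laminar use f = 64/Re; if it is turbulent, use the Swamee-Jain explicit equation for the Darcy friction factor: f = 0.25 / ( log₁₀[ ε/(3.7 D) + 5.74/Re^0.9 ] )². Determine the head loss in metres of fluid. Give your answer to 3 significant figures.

Cross-sectional area A = πD²/4 = π(0.118)²/4 = 0.01094 m²; mean velocity V = Q/A = 0.00916/0.01094 = 0.8376 m/s.
Reynolds number Re = ρVD/μ = 994 · 0.8376 · 0.118 / 0.000821 = 1.197e+05.
Re > 4000 → turbulent. Relative roughness ε/D = 0.00135/0.118 = 0.0114. Swamee-Jain: f = 0.25/(log₁₀[0.0114/3.7 + 5.74/1.197e+05^0.9])² = 0.25/(log₁₀[0.00309 + 0.000154])² = 0.25/(-2.489)² = 0.04037.
Total minor-loss coefficient ΣK = 1·0.19 + 1·1.5 = 1.69.
ΔP = [f·L/D + ΣK]·(ρV²/2) = [0.04037·2730/0.118 + 1.69]·(994·0.8376²/2) = [933.9 + 1.69]·348.7 = 3.262e+05 Pa.
Head loss h_f = ΔP/(ρg) = 3.262e+05/(994·9.81) = 33.5 m.

h_f ≈ 33.5 m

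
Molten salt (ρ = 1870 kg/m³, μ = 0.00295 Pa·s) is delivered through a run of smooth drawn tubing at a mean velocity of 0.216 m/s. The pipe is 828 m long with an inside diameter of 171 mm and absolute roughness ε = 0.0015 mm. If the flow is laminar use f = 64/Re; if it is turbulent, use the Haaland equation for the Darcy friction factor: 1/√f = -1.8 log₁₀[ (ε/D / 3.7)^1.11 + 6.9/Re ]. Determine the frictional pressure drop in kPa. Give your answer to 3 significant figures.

ΔP ≈ 5.23 kPa

Reynolds number Re = ρVD/μ = 1870 · 0.216 · 0.171 / 0.00295 = 2.341e+04.
Re > 4000 → turbulent. Relative roughness ε/D = 1.5e-06/0.171 = 8.77e-06. Haaland: 1/√f = -1.8 log₁₀[(8.77e-06/3.7)^1.11 + 6.9/2.341e+04] = -1.8 log₁₀[5.7e-07 + 0.000295] = 6.354, so f = 0.02477.
Darcy-Weisbach: ΔP = f(L/D)(ρV²/2) = 0.02477·(828/0.171)·(1870·0.216²/2) = 0.02477·4842·43.62 = 5233 Pa.
ΔP = 5233 Pa = 5.23 kPa.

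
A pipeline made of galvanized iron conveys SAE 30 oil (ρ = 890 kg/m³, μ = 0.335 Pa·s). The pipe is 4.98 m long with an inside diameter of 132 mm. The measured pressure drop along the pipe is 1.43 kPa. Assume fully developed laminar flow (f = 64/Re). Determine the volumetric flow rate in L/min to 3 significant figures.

For laminar flow, f = 64/Re with Re = ρVD/μ, so Darcy-Weisbach reduces to ΔP = 32μLV/D². Solving for V: V = ΔP·D²/(32μL) = 1430·(0.132)²/(32·0.335·4.98) = 0.4667 m/s.
Check: Re = ρVD/μ = 890·0.4667·0.132/0.335 = 163.7 < 2300, so the laminar assumption holds.
Q = V·A = 0.4667·(π/4·0.132²) = 0.006387 m³/s = 383 L/min.

Q ≈ 383 L/min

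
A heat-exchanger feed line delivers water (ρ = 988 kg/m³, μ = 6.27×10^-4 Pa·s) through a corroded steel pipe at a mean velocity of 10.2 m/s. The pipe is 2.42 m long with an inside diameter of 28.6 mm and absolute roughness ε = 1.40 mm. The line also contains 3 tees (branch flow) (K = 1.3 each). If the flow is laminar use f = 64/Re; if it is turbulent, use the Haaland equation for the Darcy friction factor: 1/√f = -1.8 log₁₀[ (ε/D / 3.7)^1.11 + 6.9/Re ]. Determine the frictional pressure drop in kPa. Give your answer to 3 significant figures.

ΔP ≈ 509 kPa

Reynolds number Re = ρVD/μ = 988 · 10.2 · 0.0286 / 0.000627 = 4.597e+05.
Re > 4000 → turbulent. Relative roughness ε/D = 0.0014/0.0286 = 0.049. Haaland: 1/√f = -1.8 log₁₀[(0.049/3.7)^1.11 + 6.9/4.597e+05] = -1.8 log₁₀[0.00822 + 1.5e-05] = 3.752, so f = 0.07105.
Total minor-loss coefficient ΣK = 3·1.3 = 3.9.
ΔP = [f·L/D + ΣK]·(ρV²/2) = [0.07105·2.42/0.0286 + 3.9]·(988·10.2²/2) = [6.012 + 3.9]·5.14e+04 = 5.094e+05 Pa.
ΔP = 5.094e+05 Pa = 509 kPa.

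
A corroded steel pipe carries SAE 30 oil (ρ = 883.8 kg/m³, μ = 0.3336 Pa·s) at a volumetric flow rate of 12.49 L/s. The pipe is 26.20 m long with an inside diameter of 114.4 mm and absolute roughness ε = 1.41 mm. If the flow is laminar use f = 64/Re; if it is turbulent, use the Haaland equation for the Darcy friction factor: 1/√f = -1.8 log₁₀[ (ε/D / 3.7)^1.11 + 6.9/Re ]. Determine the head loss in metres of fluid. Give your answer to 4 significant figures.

h_f ≈ 2.995 m

Q = 12.49 L/s = 12.49/1000 = 0.01249 m³/s.
Cross-sectional area A = πD²/4 = π(0.1144)²/4 = 0.01028 m²; mean velocity V = Q/A = 0.01249/0.01028 = 1.215 m/s.
Reynolds number Re = ρVD/μ = 883.8 · 1.215 · 0.1144 / 0.334 = 368.3.
Re < 2300 → laminar flow, so f = 64/Re = 64/368.3 = 0.1738 (the turbulent correlation is not needed).
Darcy-Weisbach: ΔP = f(L/D)(ρV²/2) = 0.1738·(26.2/0.1144)·(883.8·1.215²/2) = 0.1738·229·652.5 = 2.597e+04 Pa.
Head loss h_f = ΔP/(ρg) = 2.597e+04/(883.8·9.81) = 2.995 m.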